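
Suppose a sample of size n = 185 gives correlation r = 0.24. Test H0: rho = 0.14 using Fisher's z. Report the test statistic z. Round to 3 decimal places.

1.401

Fisher z: atanh(0.24) = 0.244774, atanh(0.14) = 0.140926
z = (z_r − z_0)·√(n−3) = (0.244774 − 0.140926)·√182 = 0.103848 · 13.490738 = 1.401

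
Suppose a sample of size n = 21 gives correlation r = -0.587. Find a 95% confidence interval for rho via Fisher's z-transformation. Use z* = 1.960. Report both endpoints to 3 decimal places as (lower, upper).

Fisher z: z_r = atanh(r) = ½·ln((1+(-0.587))/(1−(-0.587))) = -0.673077
SE(z) = 1/√(n−3) = 1/√18 = 0.235702
95% ⇒ z* = 1.960; margin = 1.960·0.235702 = 0.461976
CI on z-scale: (-1.135053, -0.211101)
Back-transform: tanh(-1.135053) = -0.812742, tanh(-0.211101) = -0.208020

(-0.813, -0.208)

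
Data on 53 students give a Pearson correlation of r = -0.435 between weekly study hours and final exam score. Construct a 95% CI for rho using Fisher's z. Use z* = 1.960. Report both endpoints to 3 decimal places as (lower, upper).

Fisher z: z_r = atanh(r) = ½·ln((1+(-0.435))/(1−(-0.435))) = -0.466047
SE(z) = 1/√(n−3) = 1/√50 = 0.141421
95% ⇒ z* = 1.960; margin = 1.960·0.141421 = 0.277185
CI on z-scale: (-0.743232, -0.188862)
Back-transform: tanh(-0.743232) = -0.631094, tanh(-0.188862) = -0.186648

(-0.631, -0.187)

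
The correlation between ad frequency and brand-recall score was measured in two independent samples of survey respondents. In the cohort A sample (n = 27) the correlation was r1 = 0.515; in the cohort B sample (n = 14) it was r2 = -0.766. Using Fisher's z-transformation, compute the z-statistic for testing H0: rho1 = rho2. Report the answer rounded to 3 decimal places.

4.340

Fisher z-transforms: z1 = atanh(0.515) = 0.569511, z2 = atanh(-0.766) = -1.010576; difference d = 1.580087
Var(d) = 1/24 + 1/11 = 0.0416667 + 0.0909091 = 0.1325758
z = d/√Var(d) = 1.580087 / √0.1325758 = 1.580087 / 0.364110 = 4.340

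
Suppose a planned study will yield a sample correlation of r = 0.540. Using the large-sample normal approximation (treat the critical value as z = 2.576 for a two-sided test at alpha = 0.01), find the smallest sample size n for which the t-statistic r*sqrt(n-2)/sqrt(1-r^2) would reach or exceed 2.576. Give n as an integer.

19

r√(n−2)/√(1−r²) ≥ 2.576  ⇔  n−2 ≥ (2.576)²·(1−r²)/r²
(1−r²)/r² = (1−0.291600)/0.291600 = 2.4294
n ≥ 2 + 6.635776·2.4294 = 2 + 16.1210 = 18.1210
⌈18.1210⌉ = 19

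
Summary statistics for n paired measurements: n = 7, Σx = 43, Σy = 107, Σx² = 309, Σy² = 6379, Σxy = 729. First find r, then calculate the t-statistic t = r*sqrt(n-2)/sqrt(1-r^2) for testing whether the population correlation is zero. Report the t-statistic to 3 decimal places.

Numerator: nΣxy − (Σx)(Σy) = 7·729 − (43)(107) = 502
Denominator: √[(nΣx²−(Σx)²)(nΣy²−(Σy)²)]
  nΣx²−(Σx)² = 7·309 − 1849 = 314;  nΣy²−(Σy)² = 7·6379 − 11449 = 33204
  √(314·33204) = √10426056 = 3228.9404
r = 502 / 3228.9404 = 0.1555
t = r·√(n−2)/√(1−r²) = 0.1555·√5 / √(1−0.024180) = 0.347709 / 0.987836 = 0.352

0.352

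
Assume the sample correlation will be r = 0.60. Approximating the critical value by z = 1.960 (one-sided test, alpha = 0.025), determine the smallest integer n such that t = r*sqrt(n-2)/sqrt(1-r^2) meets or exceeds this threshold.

Need r·√(n−2)/√(1−r²) ≥ 1.960
√(n−2) ≥ 1.960·√(1−0.3600) / 0.60 = 1.960·0.800000 / 0.60 = 2.6133
n−2 ≥ 6.8293  ⇒  n ≥ 8.8293
Smallest integer n = 9

9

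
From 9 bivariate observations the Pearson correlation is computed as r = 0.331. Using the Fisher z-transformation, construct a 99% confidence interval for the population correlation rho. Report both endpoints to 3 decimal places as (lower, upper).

(-0.609, 0.884)

z_r = atanh(0.331) = 0.343951;  SE = 1/√(n−3) = 1/√6 = 0.408248
z-limits: 0.343951 ± 2.576·0.408248 = 0.343951 ± 1.051647 = [-0.707696, 1.395598]
ρ-limits: (tanh -0.707696, tanh 1.395598) = (-0.609, 0.884)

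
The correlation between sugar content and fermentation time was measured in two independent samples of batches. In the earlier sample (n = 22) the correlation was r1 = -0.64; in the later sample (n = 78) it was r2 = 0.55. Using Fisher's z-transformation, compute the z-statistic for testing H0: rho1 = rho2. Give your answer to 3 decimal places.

z1 = atanh(-0.64) = -0.758174,  z2 = atanh(0.55) = 0.618381
SE = √(1/(n1−3) + 1/(n2−3)) = √(1/19 + 1/75) = √(0.0526316 + 0.0133333) = √0.0659649 = 0.256836
z = (z1 − z2)/SE = (-0.758174 − 0.618381) / 0.256836 = -1.376555 / 0.256836 = -5.360

-5.360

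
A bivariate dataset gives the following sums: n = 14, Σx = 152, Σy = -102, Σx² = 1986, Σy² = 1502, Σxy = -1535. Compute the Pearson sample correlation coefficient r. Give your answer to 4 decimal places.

S_xy = nΣxy − ΣxΣy = 14·(-1535) − 152·(-102) = -21490 − (-15504) = -5986
S_xx = nΣx² − (Σx)² = 14·1986 − 152² = 27804 − 23104 = 4700
S_yy = nΣy² − (Σy)² = 14·1502 − (-102)² = 21028 − 10404 = 10624
r = S_xy / √(S_xx·S_yy) = -5986 / √(4700·10624) = -5986 / √49932800 = -5986 / 7066.3145 = -0.8471

-0.8471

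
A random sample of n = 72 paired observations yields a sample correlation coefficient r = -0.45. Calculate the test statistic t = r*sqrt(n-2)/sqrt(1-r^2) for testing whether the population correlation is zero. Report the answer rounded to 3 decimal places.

t = r·√(n−2) / √(1−r²) with r = -0.45, n = 72
  = -0.45·√70 / √(1 − 0.2025)
  = -0.45·8.366600 / 0.893029
  = -3.764970 / 0.893029 = -4.216

-4.216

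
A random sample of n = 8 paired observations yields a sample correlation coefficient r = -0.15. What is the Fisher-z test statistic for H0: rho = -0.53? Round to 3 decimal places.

0.982

Fisher z: atanh(-0.15) = -0.151140, atanh(-0.53) = -0.590145
z = (z_r − z_0)·√(n−3) = (-0.151140 − (-0.590145))·√5 = 0.439005 · 2.236068 = 0.982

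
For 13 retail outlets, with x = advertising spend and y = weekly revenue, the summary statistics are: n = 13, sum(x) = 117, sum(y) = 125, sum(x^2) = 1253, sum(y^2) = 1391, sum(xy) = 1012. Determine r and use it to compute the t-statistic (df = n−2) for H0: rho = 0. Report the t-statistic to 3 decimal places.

S_xy = nΣxy − ΣxΣy = 13·1012 − 117·125 = 13156 − 14625 = -1469
S_xx = nΣx² − (Σx)² = 13·1253 − 117² = 16289 − 13689 = 2600
S_yy = nΣy² − (Σy)² = 13·1391 − 125² = 18083 − 15625 = 2458
r = S_xy / √(S_xx·S_yy) = -1469 / √(2600·2458) = -1469 / √6390800 = -1469 / 2528.0032 = -0.5811
t = r·√(n−2)/√(1−r²) = -0.5811·√11 / √(1−0.337677) = -1.927291 / 0.813832 = -2.368

-2.368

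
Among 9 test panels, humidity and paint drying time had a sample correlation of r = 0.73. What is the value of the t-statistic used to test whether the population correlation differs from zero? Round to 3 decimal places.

1 − r² = 1 − 0.5329 = 0.4671;  √(1−r²) = 0.683447
√(n−2) = √7 = 2.645751
t = r·√(n−2)/√(1−r²) = 0.73 · 2.645751 / 0.683447 = 2.826

2.826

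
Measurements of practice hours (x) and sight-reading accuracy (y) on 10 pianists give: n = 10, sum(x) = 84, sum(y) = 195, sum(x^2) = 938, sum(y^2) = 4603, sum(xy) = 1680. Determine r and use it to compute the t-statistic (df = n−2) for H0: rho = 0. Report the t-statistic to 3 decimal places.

0.277

S_xy = nΣxy − ΣxΣy = 10·1680 − 84·195 = 16800 − 16380 = 420
S_xx = nΣx² − (Σx)² = 10·938 − 84² = 9380 − 7056 = 2324
S_yy = nΣy² − (Σy)² = 10·4603 − 195² = 46030 − 38025 = 8005
r = S_xy / √(S_xx·S_yy) = 420 / √(2324·8005) = 420 / √18603620 = 420 / 4313.1914 = 0.0974
t = r·√(n−2)/√(1−r²) = 0.0974·√8 / √(1−0.009487) = 0.275489 / 0.995245 = 0.277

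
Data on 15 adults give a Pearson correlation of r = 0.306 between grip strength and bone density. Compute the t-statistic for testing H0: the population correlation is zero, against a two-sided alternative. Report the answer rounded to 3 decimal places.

1.159

t = r·√(n−2) / √(1−r²) with r = 0.306, n = 15
  = 0.306·√13 / √(1 − 0.093636)
  = 0.306·3.605551 / 0.952032
  = 1.103299 / 0.952032 = 1.159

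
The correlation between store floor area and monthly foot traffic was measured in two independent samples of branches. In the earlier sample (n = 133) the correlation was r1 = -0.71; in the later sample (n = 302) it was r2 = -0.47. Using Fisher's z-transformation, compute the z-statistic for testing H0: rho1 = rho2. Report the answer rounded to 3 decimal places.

z1 = atanh(-0.71) = -0.887184,  z2 = atanh(-0.47) = -0.510070
SE = √(1/(n1−3) + 1/(n2−3)) = √(1/130 + 1/299) = √(0.0076923 + 0.0033445) = √0.0110368 = 0.105056
z = (z1 − z2)/SE = (-0.887184 − (-0.510070)) / 0.105056 = -0.377114 / 0.105056 = -3.590

-3.590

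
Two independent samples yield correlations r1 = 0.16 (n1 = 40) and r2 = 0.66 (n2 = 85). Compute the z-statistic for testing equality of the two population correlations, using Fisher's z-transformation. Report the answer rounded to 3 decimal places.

Fisher z-transforms: z1 = atanh(0.16) = 0.161387, z2 = atanh(0.66) = 0.792814; difference d = -0.631427
Var(d) = 1/37 + 1/82 = 0.0270270 + 0.0121951 = 0.0392221
z = d/√Var(d) = -0.631427 / √0.0392221 = -0.631427 / 0.198046 = -3.188

-3.188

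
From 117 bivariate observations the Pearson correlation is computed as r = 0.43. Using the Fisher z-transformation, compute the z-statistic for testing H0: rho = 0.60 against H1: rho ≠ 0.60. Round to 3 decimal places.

Fisher z: atanh(0.43) = 0.459897, atanh(0.60) = 0.693147
z = (z_r − z_0)·√(n−3) = (0.459897 − 0.693147)·√114 = -0.233250 · 10.677078 = -2.490

-2.490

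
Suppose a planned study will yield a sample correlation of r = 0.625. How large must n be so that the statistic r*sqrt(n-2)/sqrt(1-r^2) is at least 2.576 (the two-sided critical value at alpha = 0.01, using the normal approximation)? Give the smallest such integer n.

13

r√(n−2)/√(1−r²) ≥ 2.576  ⇔  n−2 ≥ (2.576)²·(1−r²)/r²
(1−r²)/r² = (1−0.390625)/0.390625 = 1.5600
n ≥ 2 + 6.635776·1.5600 = 2 + 10.3518 = 12.3518
⌈12.3518⌉ = 13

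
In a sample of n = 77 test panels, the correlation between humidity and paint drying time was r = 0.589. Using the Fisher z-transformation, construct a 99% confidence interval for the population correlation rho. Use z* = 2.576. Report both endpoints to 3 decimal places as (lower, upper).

Fisher z: z_r = atanh(r) = ½·ln((1+0.589)/(1−0.589)) = 0.676133
SE(z) = 1/√(n−3) = 1/√74 = 0.116248
99% ⇒ z* = 2.576; margin = 2.576·0.116248 = 0.299455
CI on z-scale: (0.376678, 0.975588)
Back-transform: tanh(0.376678) = 0.359819, tanh(0.975588) = 0.751150

(0.360, 0.751)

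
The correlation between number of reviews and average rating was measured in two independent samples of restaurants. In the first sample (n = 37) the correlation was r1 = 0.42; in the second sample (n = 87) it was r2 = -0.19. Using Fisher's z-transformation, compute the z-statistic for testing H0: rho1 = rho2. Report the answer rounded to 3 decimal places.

Fisher z-transforms: z1 = atanh(0.42) = 0.447692, z2 = atanh(-0.19) = -0.192337; difference d = 0.640029
Var(d) = 1/34 + 1/84 = 0.0294118 + 0.0119048 = 0.0413166
z = d/√Var(d) = 0.640029 / √0.0413166 = 0.640029 / 0.203265 = 3.149

3.149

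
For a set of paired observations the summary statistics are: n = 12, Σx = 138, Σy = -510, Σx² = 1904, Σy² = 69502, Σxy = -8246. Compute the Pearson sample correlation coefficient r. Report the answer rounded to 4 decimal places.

-0.6115

S_xy = nΣxy − ΣxΣy = 12·(-8246) − 138·(-510) = -98952 − (-70380) = -28572
S_xx = nΣx² − (Σx)² = 12·1904 − 138² = 22848 − 19044 = 3804
S_yy = nΣy² − (Σy)² = 12·69502 − (-510)² = 834024 − 260100 = 573924
r = S_xy / √(S_xx·S_yy) = -28572 / √(3804·573924) = -28572 / √2183206896 = -28572 / 46724.7996 = -0.6115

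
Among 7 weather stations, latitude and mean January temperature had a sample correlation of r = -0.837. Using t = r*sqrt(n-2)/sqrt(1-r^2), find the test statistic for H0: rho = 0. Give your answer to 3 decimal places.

-3.420

t = r·√(n−2) / √(1−r²) with r = -0.837, n = 7
  = -0.837·√5 / √(1 − 0.700569)
  = -0.837·2.236068 / 0.547203
  = -1.871589 / 0.547203 = -3.420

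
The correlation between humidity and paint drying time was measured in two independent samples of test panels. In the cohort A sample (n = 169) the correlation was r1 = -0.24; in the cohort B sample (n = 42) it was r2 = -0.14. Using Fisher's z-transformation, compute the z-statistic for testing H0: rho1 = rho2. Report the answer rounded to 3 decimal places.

-0.584

Fisher z-transforms: z1 = atanh(-0.24) = -0.244774, z2 = atanh(-0.14) = -0.140926; difference d = -0.103848
Var(d) = 1/166 + 1/39 = 0.0060241 + 0.0256410 = 0.0316651
z = d/√Var(d) = -0.103848 / √0.0316651 = -0.103848 / 0.177947 = -0.584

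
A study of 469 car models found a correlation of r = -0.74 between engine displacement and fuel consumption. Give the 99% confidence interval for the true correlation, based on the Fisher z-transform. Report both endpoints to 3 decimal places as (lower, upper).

(-0.789, -0.681)

z_r = atanh(-0.74) = -0.950479;  SE = 1/√(n−3) = 1/√466 = 0.046324
z-limits: -0.950479 ± 2.576·0.046324 = -0.950479 ± 0.119331 = [-1.069810, -0.831148]
ρ-limits: (tanh -1.069810, tanh -0.831148) = (-0.789, -0.681)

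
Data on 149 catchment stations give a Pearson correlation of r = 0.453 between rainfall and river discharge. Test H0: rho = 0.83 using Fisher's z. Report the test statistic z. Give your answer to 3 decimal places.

-8.454

z_r = atanh(0.453) = 0.488468,  z_0 = atanh(0.83) = 1.188136
SE = 1/√(n−3) = 1/√146 = 0.082761
z = (z_r − z_0)/SE = (0.488468 − 1.188136) / 0.082761 = -0.699668 / 0.082761 = -8.454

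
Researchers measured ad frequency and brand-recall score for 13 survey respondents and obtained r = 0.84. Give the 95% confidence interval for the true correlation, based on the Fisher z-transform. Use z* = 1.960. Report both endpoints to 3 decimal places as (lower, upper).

(0.538, 0.951)

Fisher z: z_r = atanh(r) = ½·ln((1+0.84)/(1−0.84)) = 1.221174
SE(z) = 1/√(n−3) = 1/√10 = 0.316228
95% ⇒ z* = 1.960; margin = 1.960·0.316228 = 0.619807
CI on z-scale: (0.601367, 1.840981)
Back-transform: tanh(0.601367) = 0.538022, tanh(1.840981) = 0.950889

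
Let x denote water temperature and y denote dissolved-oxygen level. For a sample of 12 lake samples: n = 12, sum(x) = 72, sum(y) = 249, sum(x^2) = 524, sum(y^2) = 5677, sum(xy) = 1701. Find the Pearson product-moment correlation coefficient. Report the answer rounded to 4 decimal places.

0.9554

S_xy = nΣxy − ΣxΣy = 12·1701 − 72·249 = 20412 − 17928 = 2484
S_xx = nΣx² − (Σx)² = 12·524 − 72² = 6288 − 5184 = 1104
S_yy = nΣy² − (Σy)² = 12·5677 − 249² = 68124 − 62001 = 6123
r = S_xy / √(S_xx·S_yy) = 2484 / √(1104·6123) = 2484 / √6759792 = 2484 / 2599.9600 = 0.9554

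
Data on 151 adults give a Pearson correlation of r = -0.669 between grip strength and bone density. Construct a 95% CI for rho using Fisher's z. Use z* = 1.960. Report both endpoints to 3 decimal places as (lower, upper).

(-0.749, -0.570)

z_r = atanh(-0.669) = -0.808931;  SE = 1/√(n−3) = 1/√148 = 0.082199
z-limits: -0.808931 ± 1.960·0.082199 = -0.808931 ± 0.161110 = [-0.970041, -0.647821]
ρ-limits: (tanh -0.970041, tanh -0.647821) = (-0.749, -0.570)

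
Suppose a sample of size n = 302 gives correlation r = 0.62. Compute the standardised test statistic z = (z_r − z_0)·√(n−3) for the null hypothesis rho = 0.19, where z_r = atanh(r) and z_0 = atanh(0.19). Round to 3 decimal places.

z_r = atanh(0.62) = 0.725005,  z_0 = atanh(0.19) = 0.192337
SE = 1/√(n−3) = 1/√299 = 0.057831
z = (z_r − z_0)/SE = (0.725005 − 0.192337) / 0.057831 = 0.532668 / 0.057831 = 9.211

9.211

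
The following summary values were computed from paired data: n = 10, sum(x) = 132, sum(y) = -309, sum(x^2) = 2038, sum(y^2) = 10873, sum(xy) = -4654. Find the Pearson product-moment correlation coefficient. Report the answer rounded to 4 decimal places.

S_xy = nΣxy − ΣxΣy = 10·(-4654) − 132·(-309) = -46540 − (-40788) = -5752
S_xx = nΣx² − (Σx)² = 10·2038 − 132² = 20380 − 17424 = 2956
S_yy = nΣy² − (Σy)² = 10·10873 − (-309)² = 108730 − 95481 = 13249
r = S_xy / √(S_xx·S_yy) = -5752 / √(2956·13249) = -5752 / √39164044 = -5752 / 6258.1182 = -0.9191

-0.9191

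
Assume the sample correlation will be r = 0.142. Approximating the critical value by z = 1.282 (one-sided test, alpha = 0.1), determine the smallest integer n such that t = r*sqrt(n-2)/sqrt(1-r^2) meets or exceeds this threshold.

Need r·√(n−2)/√(1−r²) ≥ 1.282
√(n−2) ≥ 1.282·√(1−0.020164) / 0.142 = 1.282·0.989867 / 0.142 = 8.9367
n−2 ≥ 79.8646  ⇒  n ≥ 81.8646
Smallest integer n = 82

82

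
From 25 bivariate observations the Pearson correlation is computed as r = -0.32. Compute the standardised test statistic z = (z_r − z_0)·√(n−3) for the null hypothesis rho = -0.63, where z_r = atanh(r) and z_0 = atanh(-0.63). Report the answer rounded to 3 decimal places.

1.922

Fisher z: atanh(-0.32) = -0.331647, atanh(-0.63) = -0.741416
z = (z_r − z_0)·√(n−3) = (-0.331647 − (-0.741416))·√22 = 0.409769 · 4.690416 = 1.922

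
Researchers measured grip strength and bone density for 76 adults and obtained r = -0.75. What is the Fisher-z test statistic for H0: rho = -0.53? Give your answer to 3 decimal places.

Fisher z: atanh(-0.75) = -0.972955, atanh(-0.53) = -0.590145
z = (z_r − z_0)·√(n−3) = (-0.972955 − (-0.590145))·√73 = -0.382810 · 8.544004 = -3.271

-3.271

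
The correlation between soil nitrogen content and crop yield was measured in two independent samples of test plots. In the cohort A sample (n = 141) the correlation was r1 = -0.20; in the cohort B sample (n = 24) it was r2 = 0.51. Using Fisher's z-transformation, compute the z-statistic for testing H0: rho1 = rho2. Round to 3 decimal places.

-3.268

Fisher z-transforms: z1 = atanh(-0.20) = -0.202733, z2 = atanh(0.51) = 0.562730; difference d = -0.765463
Var(d) = 1/138 + 1/21 = 0.0072464 + 0.0476190 = 0.0548654
z = d/√Var(d) = -0.765463 / √0.0548654 = -0.765463 / 0.234234 = -3.268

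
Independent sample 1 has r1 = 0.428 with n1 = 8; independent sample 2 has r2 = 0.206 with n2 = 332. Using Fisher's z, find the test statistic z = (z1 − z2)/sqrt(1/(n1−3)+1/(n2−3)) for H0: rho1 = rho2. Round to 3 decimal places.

0.551

Fisher z-transforms: z1 = atanh(0.428) = 0.457446, z2 = atanh(0.206) = 0.208990; difference d = 0.248456
Var(d) = 1/5 + 1/329 = 0.2000000 + 0.0030395 = 0.2030395
z = d/√Var(d) = 0.248456 / √0.2030395 = 0.248456 / 0.450599 = 0.551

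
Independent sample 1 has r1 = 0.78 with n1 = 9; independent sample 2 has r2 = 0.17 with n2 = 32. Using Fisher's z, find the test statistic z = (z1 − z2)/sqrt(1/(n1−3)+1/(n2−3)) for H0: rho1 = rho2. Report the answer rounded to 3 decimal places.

1.948

Fisher z-transforms: z1 = atanh(0.78) = 1.045371, z2 = atanh(0.17) = 0.171667; difference d = 0.873704
Var(d) = 1/6 + 1/29 = 0.1666667 + 0.0344828 = 0.2011495
z = d/√Var(d) = 0.873704 / √0.2011495 = 0.873704 / 0.448497 = 1.948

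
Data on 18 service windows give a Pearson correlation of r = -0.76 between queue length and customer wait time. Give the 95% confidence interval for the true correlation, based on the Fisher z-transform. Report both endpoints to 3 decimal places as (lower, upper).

(-0.906, -0.454)

Fisher z: z_r = atanh(r) = ½·ln((1+(-0.76))/(1−(-0.76))) = -0.996215
SE(z) = 1/√(n−3) = 1/√15 = 0.258199
95% ⇒ z* = 1.960; margin = 1.960·0.258199 = 0.506070
CI on z-scale: (-1.502285, -0.490145)
Back-transform: tanh(-1.502285) = -0.905560, tanh(-0.490145) = -0.454332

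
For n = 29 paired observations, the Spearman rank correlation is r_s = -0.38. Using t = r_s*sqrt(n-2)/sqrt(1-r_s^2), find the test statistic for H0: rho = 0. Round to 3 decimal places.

1 − r_s² = 1 − 0.1444 = 0.8556;  √(1−r_s²) = 0.924986
√(n−2) = √27 = 5.196152
t = r_s·√(n−2)/√(1−r_s²) = -0.38 · 5.196152 / 0.924986 = -2.135

-2.135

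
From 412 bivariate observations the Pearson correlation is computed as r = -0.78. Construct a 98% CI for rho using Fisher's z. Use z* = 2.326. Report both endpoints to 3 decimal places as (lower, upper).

(-0.821, -0.731)

Fisher z: z_r = atanh(r) = ½·ln((1+(-0.78))/(1−(-0.78))) = -1.045371
SE(z) = 1/√(n−3) = 1/√409 = 0.049447
98% ⇒ z* = 2.326; margin = 2.326·0.049447 = 0.115014
CI on z-scale: (-1.160385, -0.930357)
Back-transform: tanh(-1.160385) = -0.821165, tanh(-0.930357) = -0.730760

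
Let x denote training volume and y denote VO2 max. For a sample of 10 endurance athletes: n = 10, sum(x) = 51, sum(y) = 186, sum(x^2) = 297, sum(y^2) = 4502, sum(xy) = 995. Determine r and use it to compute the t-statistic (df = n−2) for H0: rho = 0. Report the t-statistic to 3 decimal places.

0.689

S_xy = nΣxy − ΣxΣy = 10·995 − 51·186 = 9950 − 9486 = 464
S_xx = nΣx² − (Σx)² = 10·297 − 51² = 2970 − 2601 = 369
S_yy = nΣy² − (Σy)² = 10·4502 − 186² = 45020 − 34596 = 10424
r = S_xy / √(S_xx·S_yy) = 464 / √(369·10424) = 464 / √3846456 = 464 / 1961.2384 = 0.2366
t = r·√(n−2)/√(1−r²) = 0.2366·√8 / √(1−0.055980) = 0.669206 / 0.971607 = 0.689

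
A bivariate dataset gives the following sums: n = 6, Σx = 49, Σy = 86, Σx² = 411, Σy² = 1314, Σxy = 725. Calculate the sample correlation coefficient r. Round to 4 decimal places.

Numerator: nΣxy − (Σx)(Σy) = 6·725 − (49)(86) = 136
Denominator: √[(nΣx²−(Σx)²)(nΣy²−(Σy)²)]
  nΣx²−(Σx)² = 6·411 − 2401 = 65;  nΣy²−(Σy)² = 6·1314 − 7396 = 488
  √(65·488) = √31720 = 178.1011
r = 136 / 178.1011 = 0.7636

0.7636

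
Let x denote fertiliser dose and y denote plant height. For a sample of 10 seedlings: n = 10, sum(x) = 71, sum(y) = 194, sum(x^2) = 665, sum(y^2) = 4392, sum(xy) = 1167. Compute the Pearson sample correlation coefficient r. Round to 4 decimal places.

-0.6617

S_xy = nΣxy − ΣxΣy = 10·1167 − 71·194 = 11670 − 13774 = -2104
S_xx = nΣx² − (Σx)² = 10·665 − 71² = 6650 − 5041 = 1609
S_yy = nΣy² − (Σy)² = 10·4392 − 194² = 43920 − 37636 = 6284
r = S_xy / √(S_xx·S_yy) = -2104 / √(1609·6284) = -2104 / √10110956 = -2104 / 3179.7729 = -0.6617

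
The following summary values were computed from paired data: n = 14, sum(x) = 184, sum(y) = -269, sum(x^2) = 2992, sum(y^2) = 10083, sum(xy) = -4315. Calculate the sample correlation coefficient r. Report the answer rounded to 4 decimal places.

Numerator: nΣxy − (Σx)(Σy) = 14·(-4315) − (184)(-269) = -10914
Denominator: √[(nΣx²−(Σx)²)(nΣy²−(Σy)²)]
  nΣx²−(Σx)² = 14·2992 − 33856 = 8032;  nΣy²−(Σy)² = 14·10083 − 72361 = 68801
  √(8032·68801) = √552609632 = 23507.6505
r = -10914 / 23507.6505 = -0.4643

-0.4643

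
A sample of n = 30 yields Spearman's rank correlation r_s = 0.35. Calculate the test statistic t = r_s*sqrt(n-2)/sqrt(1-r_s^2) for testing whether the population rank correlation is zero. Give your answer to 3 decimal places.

t = r_s·√(n−2) / √(1−r_s²) with r_s = 0.35, n = 30
  = 0.35·√28 / √(1 − 0.1225)
  = 0.35·5.291503 / 0.936750
  = 1.852026 / 0.936750 = 1.977

1.977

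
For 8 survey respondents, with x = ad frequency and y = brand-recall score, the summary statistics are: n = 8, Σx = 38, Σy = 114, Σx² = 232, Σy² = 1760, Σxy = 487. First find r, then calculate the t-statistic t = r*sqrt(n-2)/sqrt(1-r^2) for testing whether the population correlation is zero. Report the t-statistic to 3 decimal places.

S_xy = nΣxy − ΣxΣy = 8·487 − 38·114 = 3896 − 4332 = -436
S_xx = nΣx² − (Σx)² = 8·232 − 38² = 1856 − 1444 = 412
S_yy = nΣy² − (Σy)² = 8·1760 − 114² = 14080 − 12996 = 1084
r = S_xy / √(S_xx·S_yy) = -436 / √(412·1084) = -436 / √446608 = -436 / 668.2874 = -0.6524
t = r·√(n−2)/√(1−r²) = -0.6524·√6 / √(1−0.425626) = -1.598047 / 0.757875 = -2.109

-2.109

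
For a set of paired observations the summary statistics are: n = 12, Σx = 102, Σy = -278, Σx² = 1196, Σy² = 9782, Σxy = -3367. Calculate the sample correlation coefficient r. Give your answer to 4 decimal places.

S_xy = nΣxy − ΣxΣy = 12·(-3367) − 102·(-278) = -40404 − (-28356) = -12048
S_xx = nΣx² − (Σx)² = 12·1196 − 102² = 14352 − 10404 = 3948
S_yy = nΣy² − (Σy)² = 12·9782 − (-278)² = 117384 − 77284 = 40100
r = S_xy / √(S_xx·S_yy) = -12048 / √(3948·40100) = -12048 / √158314800 = -12048 / 12582.3209 = -0.9575

-0.9575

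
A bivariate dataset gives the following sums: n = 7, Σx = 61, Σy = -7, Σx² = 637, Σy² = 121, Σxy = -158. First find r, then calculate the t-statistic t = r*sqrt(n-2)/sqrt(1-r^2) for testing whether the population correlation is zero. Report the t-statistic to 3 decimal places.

-4.246

Numerator: nΣxy − (Σx)(Σy) = 7·(-158) − (61)(-7) = -679
Denominator: √[(nΣx²−(Σx)²)(nΣy²−(Σy)²)]
  nΣx²−(Σx)² = 7·637 − 3721 = 738;  nΣy²−(Σy)² = 7·121 − 49 = 798
  √(738·798) = √588924 = 767.4138
r = -679 / 767.4138 = -0.8848
t = r·√(n−2)/√(1−r²) = -0.8848·√5 / √(1−0.782871) = -1.978473 / 0.465971 = -4.246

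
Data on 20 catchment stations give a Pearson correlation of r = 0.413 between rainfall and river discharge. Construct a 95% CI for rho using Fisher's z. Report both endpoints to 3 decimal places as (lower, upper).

(-0.036, 0.723)

z_r = atanh(0.413) = 0.439223;  SE = 1/√(n−3) = 1/√17 = 0.242536
z-limits: 0.439223 ± 1.960·0.242536 = 0.439223 ± 0.475371 = [-0.036148, 0.914594]
ρ-limits: (tanh -0.036148, tanh 0.914594) = (-0.036, 0.723)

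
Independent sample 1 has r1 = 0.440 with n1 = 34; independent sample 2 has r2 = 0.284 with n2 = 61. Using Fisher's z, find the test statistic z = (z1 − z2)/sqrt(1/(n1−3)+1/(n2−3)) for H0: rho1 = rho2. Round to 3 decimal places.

Fisher z-transforms: z1 = atanh(0.440) = 0.472231, z2 = atanh(0.284) = 0.292028; difference d = 0.180203
Var(d) = 1/31 + 1/58 = 0.0322581 + 0.0172414 = 0.0494995
z = d/√Var(d) = 0.180203 / √0.0494995 = 0.180203 / 0.222485 = 0.810

0.810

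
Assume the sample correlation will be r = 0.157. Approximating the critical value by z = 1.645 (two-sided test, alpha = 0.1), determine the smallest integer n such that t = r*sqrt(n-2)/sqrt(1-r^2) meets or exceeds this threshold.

110

r√(n−2)/√(1−r²) ≥ 1.645  ⇔  n−2 ≥ (1.645)²·(1−r²)/r²
(1−r²)/r² = (1−0.024649)/0.024649 = 39.5696
n ≥ 2 + 2.706025·39.5696 = 2 + 107.0763 = 109.0763
⌈109.0763⌉ = 110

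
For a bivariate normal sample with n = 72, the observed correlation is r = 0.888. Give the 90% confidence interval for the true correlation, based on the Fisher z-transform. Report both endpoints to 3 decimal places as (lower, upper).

Fisher z: z_r = atanh(r) = ½·ln((1+0.888)/(1−0.888)) = 1.412387
SE(z) = 1/√(n−3) = 1/√69 = 0.120386
90% ⇒ z* = 1.645; margin = 1.645·0.120386 = 0.198035
CI on z-scale: (1.214352, 1.610422)
Back-transform: tanh(1.214352) = 0.837980, tanh(1.610422) = 0.923222

(0.838, 0.923)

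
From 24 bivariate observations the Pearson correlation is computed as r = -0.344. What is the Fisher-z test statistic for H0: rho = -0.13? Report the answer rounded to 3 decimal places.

-1.044

z_r = atanh(-0.344) = -0.358622,  z_0 = atanh(-0.13) = -0.130740
SE = 1/√(n−3) = 1/√21 = 0.218218
z = (z_r − z_0)/SE = (-0.358622 − (-0.130740)) / 0.218218 = -0.227882 / 0.218218 = -1.044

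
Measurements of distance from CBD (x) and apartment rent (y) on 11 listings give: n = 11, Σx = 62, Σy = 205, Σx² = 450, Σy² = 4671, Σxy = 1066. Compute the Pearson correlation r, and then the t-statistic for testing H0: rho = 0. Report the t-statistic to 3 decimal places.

Numerator: nΣxy − (Σx)(Σy) = 11·1066 − (62)(205) = -984
Denominator: √[(nΣx²−(Σx)²)(nΣy²−(Σy)²)]
  nΣx²−(Σx)² = 11·450 − 3844 = 1106;  nΣy²−(Σy)² = 11·4671 − 42025 = 9356
  √(1106·9356) = √10347736 = 3216.7897
r = -984 / 3216.7897 = -0.3059
t = r·√(n−2)/√(1−r²) = -0.3059·√9 / √(1−0.093575) = -0.917700 / 0.952064 = -0.964

-0.964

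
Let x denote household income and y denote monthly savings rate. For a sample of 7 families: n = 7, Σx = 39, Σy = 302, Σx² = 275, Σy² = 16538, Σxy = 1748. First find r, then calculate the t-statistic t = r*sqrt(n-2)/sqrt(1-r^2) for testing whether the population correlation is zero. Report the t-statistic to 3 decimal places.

S_xy = nΣxy − ΣxΣy = 7·1748 − 39·302 = 12236 − 11778 = 458
S_xx = nΣx² − (Σx)² = 7·275 − 39² = 1925 − 1521 = 404
S_yy = nΣy² − (Σy)² = 7·16538 − 302² = 115766 − 91204 = 24562
r = S_xy / √(S_xx·S_yy) = 458 / √(404·24562) = 458 / √9923048 = 458 / 3150.0870 = 0.1454
t = r·√(n−2)/√(1−r²) = 0.1454·√5 / √(1−0.021141) = 0.325124 / 0.989373 = 0.329

0.329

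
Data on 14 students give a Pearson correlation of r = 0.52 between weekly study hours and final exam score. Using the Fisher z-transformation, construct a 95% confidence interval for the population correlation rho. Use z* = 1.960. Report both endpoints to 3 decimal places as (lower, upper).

(-0.015, 0.823)

z_r = atanh(0.52) = 0.576340;  SE = 1/√(n−3) = 1/√11 = 0.301511
z-limits: 0.576340 ± 1.960·0.301511 = 0.576340 ± 0.590962 = [-0.014622, 1.167302]
ρ-limits: (tanh -0.014622, tanh 1.167302) = (-0.015, 0.823)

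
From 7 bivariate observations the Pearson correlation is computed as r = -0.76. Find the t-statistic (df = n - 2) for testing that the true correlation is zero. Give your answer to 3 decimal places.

-2.615

1 − r² = 1 − 0.5776 = 0.4224;  √(1−r²) = 0.649923
√(n−2) = √5 = 2.236068
t = r·√(n−2)/√(1−r²) = -0.76 · 2.236068 / 0.649923 = -2.615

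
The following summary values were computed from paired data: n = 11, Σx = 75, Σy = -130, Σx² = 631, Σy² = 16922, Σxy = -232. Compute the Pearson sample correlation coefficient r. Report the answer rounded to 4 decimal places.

Numerator: nΣxy − (Σx)(Σy) = 11·(-232) − (75)(-130) = 7198
Denominator: √[(nΣx²−(Σx)²)(nΣy²−(Σy)²)]
  nΣx²−(Σx)² = 11·631 − 5625 = 1316;  nΣy²−(Σy)² = 11·16922 − 16900 = 169242
  √(1316·169242) = √222722472 = 14923.8893
r = 7198 / 14923.8893 = 0.4823

0.4823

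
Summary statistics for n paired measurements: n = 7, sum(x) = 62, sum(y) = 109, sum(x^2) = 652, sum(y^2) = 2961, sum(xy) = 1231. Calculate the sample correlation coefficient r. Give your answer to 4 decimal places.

0.7366

Numerator: nΣxy − (Σx)(Σy) = 7·1231 − (62)(109) = 1859
Denominator: √[(nΣx²−(Σx)²)(nΣy²−(Σy)²)]
  nΣx²−(Σx)² = 7·652 − 3844 = 720;  nΣy²−(Σy)² = 7·2961 − 11881 = 8846
  √(720·8846) = √6369120 = 2523.7116
r = 1859 / 2523.7116 = 0.7366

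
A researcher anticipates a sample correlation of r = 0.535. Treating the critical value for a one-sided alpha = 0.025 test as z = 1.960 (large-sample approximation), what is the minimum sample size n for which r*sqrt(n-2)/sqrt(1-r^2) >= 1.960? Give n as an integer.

12

r√(n−2)/√(1−r²) ≥ 1.960  ⇔  n−2 ≥ (1.960)²·(1−r²)/r²
(1−r²)/r² = (1−0.286225)/0.286225 = 2.4938
n ≥ 2 + 3.8416·2.4938 = 2 + 9.5802 = 11.5802
⌈11.5802⌉ = 12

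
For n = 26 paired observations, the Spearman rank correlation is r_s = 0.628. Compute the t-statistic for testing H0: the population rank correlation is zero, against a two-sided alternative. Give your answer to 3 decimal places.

1 − r_s² = 1 − 0.394384 = 0.605616;  √(1−r_s²) = 0.778213
√(n−2) = √24 = 4.898979
t = r_s·√(n−2)/√(1−r_s²) = 0.628 · 4.898979 / 0.778213 = 3.953

3.953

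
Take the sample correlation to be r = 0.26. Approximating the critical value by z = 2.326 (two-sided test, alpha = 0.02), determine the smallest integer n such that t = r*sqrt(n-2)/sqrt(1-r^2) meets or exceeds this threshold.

77

r√(n−2)/√(1−r²) ≥ 2.326  ⇔  n−2 ≥ (2.326)²·(1−r²)/r²
(1−r²)/r² = (1−0.0676)/0.0676 = 13.7929
n ≥ 2 + 5.410276·13.7929 = 2 + 74.6234 = 76.6234
⌈76.6234⌉ = 77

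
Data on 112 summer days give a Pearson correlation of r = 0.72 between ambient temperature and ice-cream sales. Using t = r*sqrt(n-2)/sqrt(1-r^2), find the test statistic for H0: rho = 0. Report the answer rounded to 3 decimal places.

10.881

1 − r² = 1 − 0.5184 = 0.4816;  √(1−r²) = 0.693974
√(n−2) = √110 = 10.488088
t = r·√(n−2)/√(1−r²) = 0.72 · 10.488088 / 0.693974 = 10.881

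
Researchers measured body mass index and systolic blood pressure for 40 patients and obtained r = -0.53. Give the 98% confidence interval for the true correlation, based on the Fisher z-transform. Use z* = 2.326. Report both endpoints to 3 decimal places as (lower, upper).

z_r = atanh(-0.53) = -0.590145;  SE = 1/√(n−3) = 1/√37 = 0.164399
z-limits: -0.590145 ± 2.326·0.164399 = -0.590145 ± 0.382392 = [-0.972537, -0.207753]
ρ-limits: (tanh -0.972537, tanh -0.207753) = (-0.750, -0.205)

(-0.750, -0.205)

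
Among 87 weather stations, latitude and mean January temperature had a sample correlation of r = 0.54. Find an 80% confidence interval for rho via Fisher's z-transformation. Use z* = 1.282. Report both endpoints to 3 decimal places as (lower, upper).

(0.434, 0.632)

Fisher z: z_r = atanh(r) = ½·ln((1+0.54)/(1−0.54)) = 0.604156
SE(z) = 1/√(n−3) = 1/√84 = 0.109109
80% ⇒ z* = 1.282; margin = 1.282·0.109109 = 0.139878
CI on z-scale: (0.464278, 0.744034)
Back-transform: tanh(0.464278) = 0.433564, tanh(0.744034) = 0.631576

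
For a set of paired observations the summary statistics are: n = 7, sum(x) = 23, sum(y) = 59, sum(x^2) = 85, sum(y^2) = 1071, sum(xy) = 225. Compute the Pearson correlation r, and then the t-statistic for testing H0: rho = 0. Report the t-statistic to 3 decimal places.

Numerator: nΣxy − (Σx)(Σy) = 7·225 − (23)(59) = 218
Denominator: √[(nΣx²−(Σx)²)(nΣy²−(Σy)²)]
  nΣx²−(Σx)² = 7·85 − 529 = 66;  nΣy²−(Σy)² = 7·1071 − 3481 = 4016
  √(66·4016) = √265056 = 514.8359
r = 218 / 514.8359 = 0.4234
t = r·√(n−2)/√(1−r²) = 0.4234·√5 / √(1−0.179268) = 0.946751 / 0.905943 = 1.045

1.045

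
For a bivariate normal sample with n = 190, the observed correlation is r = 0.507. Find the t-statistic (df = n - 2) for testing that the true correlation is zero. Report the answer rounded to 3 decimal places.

8.065

t = r·√(n−2) / √(1−r²) with r = 0.507, n = 190
  = 0.507·√188 / √(1 − 0.257049)
  = 0.507·13.711309 / 0.861946
  = 6.951634 / 0.861946 = 8.065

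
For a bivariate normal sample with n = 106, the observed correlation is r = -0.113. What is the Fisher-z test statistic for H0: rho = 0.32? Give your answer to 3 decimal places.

z_r = atanh(-0.113) = -0.113485,  z_0 = atanh(0.32) = 0.331647
SE = 1/√(n−3) = 1/√103 = 0.098533
z = (z_r − z_0)/SE = (-0.113485 − 0.331647) / 0.098533 = -0.445132 / 0.098533 = -4.518

-4.518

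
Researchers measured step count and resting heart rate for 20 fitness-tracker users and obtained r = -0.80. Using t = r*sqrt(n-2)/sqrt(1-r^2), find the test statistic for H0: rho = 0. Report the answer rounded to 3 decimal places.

-5.657

1 − r² = 1 − 0.6400 = 0.3600;  √(1−r²) = 0.600000
√(n−2) = √18 = 4.242641
t = r·√(n−2)/√(1−r²) = -0.80 · 4.242641 / 0.600000 = -5.657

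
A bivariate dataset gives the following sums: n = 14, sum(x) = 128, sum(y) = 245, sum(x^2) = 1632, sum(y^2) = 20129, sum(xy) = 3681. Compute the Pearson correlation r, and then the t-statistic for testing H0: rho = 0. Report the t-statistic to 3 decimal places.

S_xy = nΣxy − ΣxΣy = 14·3681 − 128·245 = 51534 − 31360 = 20174
S_xx = nΣx² − (Σx)² = 14·1632 − 128² = 22848 − 16384 = 6464
S_yy = nΣy² − (Σy)² = 14·20129 − 245² = 281806 − 60025 = 221781
r = S_xy / √(S_xx·S_yy) = 20174 / √(6464·221781) = 20174 / √1433592384 = 20174 / 37862.8100 = 0.5328
t = r·√(n−2)/√(1−r²) = 0.5328·√12 / √(1−0.283876) = 1.845673 / 0.846241 = 2.181

2.181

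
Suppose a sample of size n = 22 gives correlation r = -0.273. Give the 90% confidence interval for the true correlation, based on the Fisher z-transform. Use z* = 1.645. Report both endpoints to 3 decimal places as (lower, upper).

z_r = atanh(-0.273) = -0.280103;  SE = 1/√(n−3) = 1/√19 = 0.229416
z-limits: -0.280103 ± 1.645·0.229416 = -0.280103 ± 0.377389 = [-0.657492, 0.097286]
ρ-limits: (tanh -0.657492, tanh 0.097286) = (-0.577, 0.097)

(-0.577, 0.097)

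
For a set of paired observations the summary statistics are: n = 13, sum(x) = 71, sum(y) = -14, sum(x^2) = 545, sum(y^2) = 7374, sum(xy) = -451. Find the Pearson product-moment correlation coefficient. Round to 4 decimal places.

-0.3482

Numerator: nΣxy − (Σx)(Σy) = 13·(-451) − (71)(-14) = -4869
Denominator: √[(nΣx²−(Σx)²)(nΣy²−(Σy)²)]
  nΣx²−(Σx)² = 13·545 − 5041 = 2044;  nΣy²−(Σy)² = 13·7374 − 196 = 95666
  √(2044·95666) = √195541304 = 13983.6084
r = -4869 / 13983.6084 = -0.3482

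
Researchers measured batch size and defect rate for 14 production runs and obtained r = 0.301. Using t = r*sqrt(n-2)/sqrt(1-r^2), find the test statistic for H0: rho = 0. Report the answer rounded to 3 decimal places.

t = r·√(n−2) / √(1−r²) with r = 0.301, n = 14
  = 0.301·√12 / √(1 − 0.090601)
  = 0.301·3.464102 / 0.953624
  = 1.042695 / 0.953624 = 1.093

1.093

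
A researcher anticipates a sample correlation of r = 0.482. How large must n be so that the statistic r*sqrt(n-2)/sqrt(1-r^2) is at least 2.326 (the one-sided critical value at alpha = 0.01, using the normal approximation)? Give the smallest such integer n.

Need r·√(n−2)/√(1−r²) ≥ 2.326
√(n−2) ≥ 2.326·√(1−0.232324) / 0.482 = 2.326·0.876171 / 0.482 = 4.2282
n−2 ≥ 17.8777  ⇒  n ≥ 19.8777
Smallest integer n = 20

20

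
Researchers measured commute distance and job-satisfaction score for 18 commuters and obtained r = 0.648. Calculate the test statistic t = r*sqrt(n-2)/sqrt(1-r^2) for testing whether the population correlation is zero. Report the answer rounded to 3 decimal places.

3.403

1 − r² = 1 − 0.419904 = 0.580096;  √(1−r²) = 0.761640
√(n−2) = √16 = 4.000000
t = r·√(n−2)/√(1−r²) = 0.648 · 4.000000 / 0.761640 = 3.403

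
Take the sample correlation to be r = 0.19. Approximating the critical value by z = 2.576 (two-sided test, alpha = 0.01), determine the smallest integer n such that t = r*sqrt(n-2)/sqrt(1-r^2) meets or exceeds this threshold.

180

Need r·√(n−2)/√(1−r²) ≥ 2.576
√(n−2) ≥ 2.576·√(1−0.0361) / 0.19 = 2.576·0.981784 / 0.19 = 13.3109
n−2 ≥ 177.1801  ⇒  n ≥ 179.1801
Smallest integer n = 180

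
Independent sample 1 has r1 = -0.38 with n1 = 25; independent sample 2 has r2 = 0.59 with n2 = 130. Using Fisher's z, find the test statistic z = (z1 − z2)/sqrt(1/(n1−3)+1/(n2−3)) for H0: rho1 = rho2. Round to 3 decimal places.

z1 = atanh(-0.38) = -0.400060,  z2 = atanh(0.59) = 0.677666
SE = √(1/(n1−3) + 1/(n2−3)) = √(1/22 + 1/127) = √(0.0454545 + 0.0078740) = √0.0533285 = 0.230930
z = (z1 − z2)/SE = (-0.400060 − 0.677666) / 0.230930 = -1.077726 / 0.230930 = -4.667

-4.667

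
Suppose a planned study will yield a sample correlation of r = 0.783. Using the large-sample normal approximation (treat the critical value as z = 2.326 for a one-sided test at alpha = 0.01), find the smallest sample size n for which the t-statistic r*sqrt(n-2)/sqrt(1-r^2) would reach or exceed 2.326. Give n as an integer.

6

r√(n−2)/√(1−r²) ≥ 2.326  ⇔  n−2 ≥ (2.326)²·(1−r²)/r²
(1−r²)/r² = (1−0.613089)/0.613089 = 0.6311
n ≥ 2 + 5.410276·0.6311 = 2 + 3.4144 = 5.4144
⌈5.4144⌉ = 6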